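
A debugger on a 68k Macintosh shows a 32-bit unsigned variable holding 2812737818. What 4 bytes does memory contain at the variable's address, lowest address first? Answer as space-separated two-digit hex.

2812737818 in hexadecimal, padded to 32 bits, is 0xA7A6F91A.
Split into bytes (most-significant first): A7 A6 F9 1A.
Big-endian: lowest address holds the most-significant byte.
So the memory order matches the most-significant-first order: A7 A6 F9 1A.

A7 A6 F9 1A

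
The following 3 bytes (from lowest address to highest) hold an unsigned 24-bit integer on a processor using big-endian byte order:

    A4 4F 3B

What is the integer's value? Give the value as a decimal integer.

Big-endian: lowest address holds the most-significant byte.
The bytes are already most-significant first: 0xA44F3B.
0xA44F3B = 10768187.

10768187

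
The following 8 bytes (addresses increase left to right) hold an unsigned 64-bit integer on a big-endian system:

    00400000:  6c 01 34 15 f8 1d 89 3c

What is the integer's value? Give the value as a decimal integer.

7782558900034570556

Big-endian: lowest address holds the most-significant byte.
The bytes are already most-significant first: 0x6C013415F81D893C.
0x6C013415F81D893C = 7782558900034570556.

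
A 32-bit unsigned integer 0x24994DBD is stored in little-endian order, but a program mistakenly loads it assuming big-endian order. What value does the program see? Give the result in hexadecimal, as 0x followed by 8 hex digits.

Stored little-endian, the bytes at ascending addresses are BD 4D 99 24.
Read back as big-endian, the last byte is least significant, giving 0xBD4D9924.

0xBD4D9924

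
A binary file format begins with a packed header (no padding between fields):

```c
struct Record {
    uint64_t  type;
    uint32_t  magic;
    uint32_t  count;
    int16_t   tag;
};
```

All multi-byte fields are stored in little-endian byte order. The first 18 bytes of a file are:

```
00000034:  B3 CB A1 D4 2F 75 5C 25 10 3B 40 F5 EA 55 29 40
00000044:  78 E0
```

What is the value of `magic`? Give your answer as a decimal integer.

`magic` follows `type` (8 bytes), so it starts at byte offset 8 and occupies 4 bytes.
Bytes at offsets 8..11: 10 3B 40 F5.
In little-endian order the low byte comes first in memory.
Reassemble most-significant byte first: F5 40 3B 10 → 0xF5403B10.
0xF5403B10 = 4114627344.

4114627344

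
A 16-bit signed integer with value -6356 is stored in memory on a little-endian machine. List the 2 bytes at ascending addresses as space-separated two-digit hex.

2C E7

Two's complement of -6356 in 16 bits: 6356 = 0x18D4; invert → 0xE72B; add 1 → 0xE72C.
Split into bytes (most-significant first): E7 2C.
Little-endian: lowest address holds the least-significant byte.
So at ascending addresses the bytes are 2C E7.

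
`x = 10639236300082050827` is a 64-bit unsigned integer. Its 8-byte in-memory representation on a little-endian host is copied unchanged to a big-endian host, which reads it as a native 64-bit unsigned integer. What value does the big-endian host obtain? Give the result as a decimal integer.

862391753475991187

10639236300082050827 in 64-bit hexadecimal is 0x93A6290BBBD4F70B.
Stored little-endian, the bytes at ascending addresses are 0B F7 D4 BB 0B 29 A6 93.
Read back as big-endian, the last byte is least significant, giving 0x0BF7D4BB0B29A693.
0x0BF7D4BB0B29A693 = 862391753475991187.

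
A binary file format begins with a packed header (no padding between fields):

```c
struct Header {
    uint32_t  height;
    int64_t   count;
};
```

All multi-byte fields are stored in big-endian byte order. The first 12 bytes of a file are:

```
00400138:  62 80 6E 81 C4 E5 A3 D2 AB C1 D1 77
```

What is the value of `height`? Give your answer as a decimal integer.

`height` is the first field, at byte offset 0, occupying 4 bytes.
Bytes at offsets 0..3: 62 80 6E 81.
Big-endian: lowest address holds the most-significant byte.
The bytes are already most-significant first: 0x62806E81.
0x62806E81 = 1652584065.

1652584065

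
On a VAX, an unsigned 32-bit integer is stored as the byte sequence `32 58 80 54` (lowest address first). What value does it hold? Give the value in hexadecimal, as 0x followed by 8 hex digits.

0x54805832

Little-endian stores the least-significant byte at the lowest address.
Reassemble most-significant byte first: 54 80 58 32 → 0x54805832.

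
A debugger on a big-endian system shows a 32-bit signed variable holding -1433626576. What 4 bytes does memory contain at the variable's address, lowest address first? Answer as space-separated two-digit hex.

AA 8C 98 30

Two's complement of -1433626576 in 32 bits: 1433626576 = 0x557367D0; invert → 0xAA8C982F; add 1 → 0xAA8C9830.
Split into bytes (most-significant first): AA 8C 98 30.
Big-endian stores the most-significant byte at the lowest address.
So the memory order matches the most-significant-first order: AA 8C 98 30.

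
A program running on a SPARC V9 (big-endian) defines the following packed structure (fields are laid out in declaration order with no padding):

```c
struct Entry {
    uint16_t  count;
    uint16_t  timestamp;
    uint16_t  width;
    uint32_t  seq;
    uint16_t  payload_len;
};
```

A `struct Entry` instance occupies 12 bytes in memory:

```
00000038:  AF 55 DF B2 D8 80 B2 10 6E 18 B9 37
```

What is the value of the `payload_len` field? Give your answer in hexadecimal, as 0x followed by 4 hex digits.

0xB937

`payload_len` follows `count` (2 B), `timestamp` (2 B), `width` (2 B), `seq` (4 B), so it starts at offset 2 + 2 + 2 + 4 = 10 and occupies 2 bytes.
Bytes at offsets 10..11: B9 37.
Big-endian: lowest address holds the most-significant byte.
The bytes are already most-significant first: 0xB937.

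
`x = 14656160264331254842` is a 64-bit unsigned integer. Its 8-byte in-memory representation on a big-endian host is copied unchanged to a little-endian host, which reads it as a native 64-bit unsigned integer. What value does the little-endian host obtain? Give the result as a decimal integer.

14656160264331254842 in 64-bit hexadecimal is 0xCB65241BD6A8DC3A.
Stored big-endian, the bytes at ascending addresses are CB 65 24 1B D6 A8 DC 3A.
Read back as little-endian, the first byte is least significant, giving 0x3ADCA8D61B2465CB.
0x3ADCA8D61B2465CB = 4241450586608002507.

4241450586608002507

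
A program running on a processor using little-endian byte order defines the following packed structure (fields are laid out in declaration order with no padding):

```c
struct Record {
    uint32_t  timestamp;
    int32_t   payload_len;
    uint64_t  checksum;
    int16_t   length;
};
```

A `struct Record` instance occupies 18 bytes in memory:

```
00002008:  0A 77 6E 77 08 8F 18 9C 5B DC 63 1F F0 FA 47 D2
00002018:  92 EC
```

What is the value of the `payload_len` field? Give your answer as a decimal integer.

`payload_len` follows `timestamp` (4 bytes), so it starts at byte offset 4 and occupies 4 bytes.
Bytes at offsets 4..7: 08 8F 18 9C.
Little-endian stores the least-significant byte at the lowest address.
Reassemble most-significant byte first: 9C 18 8F 08 → 0x9C188F08.
Top bit is set, so as a signed 32-bit value this is 0x9C188F08 − 2^32 = -1676112120.

-1676112120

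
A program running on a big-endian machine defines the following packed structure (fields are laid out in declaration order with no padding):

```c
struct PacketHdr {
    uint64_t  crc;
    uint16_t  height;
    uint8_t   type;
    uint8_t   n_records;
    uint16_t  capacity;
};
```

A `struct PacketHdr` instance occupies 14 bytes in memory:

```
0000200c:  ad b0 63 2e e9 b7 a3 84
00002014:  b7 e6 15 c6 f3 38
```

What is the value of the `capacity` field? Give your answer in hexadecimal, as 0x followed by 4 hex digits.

0xF338

`capacity` follows `crc` (8 B), `height` (2 B), `type` (1 B), `n_records` (1 B), so it starts at offset 8 + 2 + 1 + 1 = 12 and occupies 2 bytes.
Bytes at offsets 12..13: F3 38.
In big-endian order the high byte comes first in memory.
The bytes are already most-significant first: 0xF338.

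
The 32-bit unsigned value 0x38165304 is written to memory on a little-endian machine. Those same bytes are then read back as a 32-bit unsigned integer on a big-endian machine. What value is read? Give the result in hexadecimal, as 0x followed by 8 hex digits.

0x04531638

Stored little-endian, the bytes at ascending addresses are 04 53 16 38.
Read back as big-endian, the last byte is least significant, giving 0x04531638.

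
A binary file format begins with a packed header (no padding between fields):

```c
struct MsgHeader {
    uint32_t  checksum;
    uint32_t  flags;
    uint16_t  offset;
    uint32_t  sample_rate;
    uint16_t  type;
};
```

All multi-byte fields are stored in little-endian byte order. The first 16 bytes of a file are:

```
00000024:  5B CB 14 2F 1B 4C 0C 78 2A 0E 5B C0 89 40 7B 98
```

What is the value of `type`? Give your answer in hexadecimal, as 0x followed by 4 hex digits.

`type` follows `checksum` (4 B), `flags` (4 B), `offset` (2 B), `sample_rate` (4 B), so it starts at offset 4 + 4 + 2 + 4 = 14 and occupies 2 bytes.
Bytes at offsets 14..15: 7B 98.
Little-endian: lowest address holds the least-significant byte.
Reassemble most-significant byte first: 98 7B → 0x987B.

0x987B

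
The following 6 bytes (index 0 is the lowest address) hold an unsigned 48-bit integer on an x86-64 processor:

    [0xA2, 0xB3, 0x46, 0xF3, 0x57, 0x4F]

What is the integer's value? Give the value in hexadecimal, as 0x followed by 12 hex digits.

Little-endian: lowest address holds the least-significant byte.
Reassemble most-significant byte first: 4F 57 F3 46 B3 A2 → 0x4F57F346B3A2.

0x4F57F346B3A2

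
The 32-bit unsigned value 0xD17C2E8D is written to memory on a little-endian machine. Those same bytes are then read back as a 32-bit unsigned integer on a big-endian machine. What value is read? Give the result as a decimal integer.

Stored little-endian, the bytes at ascending addresses are 8D 2E 7C D1.
Read back as big-endian, the last byte is least significant, giving 0x8D2E7CD1.
0x8D2E7CD1 = 2368634065.

2368634065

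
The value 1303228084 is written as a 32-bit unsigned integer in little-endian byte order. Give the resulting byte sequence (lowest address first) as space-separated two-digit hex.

1303228084 in hexadecimal, padded to 32 bits, is 0x4DADAEB4.
Split into bytes (most-significant first): 4D AD AE B4.
Little-endian: lowest address holds the least-significant byte.
So at ascending addresses the bytes are B4 AE AD 4D.

B4 AE AD 4D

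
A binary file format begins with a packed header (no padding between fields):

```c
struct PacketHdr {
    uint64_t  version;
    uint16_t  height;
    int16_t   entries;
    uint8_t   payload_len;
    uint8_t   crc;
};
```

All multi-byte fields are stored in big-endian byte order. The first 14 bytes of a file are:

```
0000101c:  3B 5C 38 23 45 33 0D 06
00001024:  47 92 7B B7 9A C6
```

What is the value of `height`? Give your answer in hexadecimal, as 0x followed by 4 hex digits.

`height` follows `version` (8 bytes), so it starts at byte offset 8 and occupies 2 bytes.
Bytes at offsets 8..9: 47 92.
Big-endian stores the most-significant byte at the lowest address.
The bytes are already most-significant first: 0x4792.

0x4792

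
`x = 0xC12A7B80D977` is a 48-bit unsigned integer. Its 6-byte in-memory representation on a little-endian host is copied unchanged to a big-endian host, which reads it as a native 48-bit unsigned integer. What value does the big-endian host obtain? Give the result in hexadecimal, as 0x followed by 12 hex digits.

0x77D9807B2AC1

Stored little-endian, the bytes at ascending addresses are 77 D9 80 7B 2A C1.
Read back as big-endian, the last byte is least significant, giving 0x77D9807B2AC1.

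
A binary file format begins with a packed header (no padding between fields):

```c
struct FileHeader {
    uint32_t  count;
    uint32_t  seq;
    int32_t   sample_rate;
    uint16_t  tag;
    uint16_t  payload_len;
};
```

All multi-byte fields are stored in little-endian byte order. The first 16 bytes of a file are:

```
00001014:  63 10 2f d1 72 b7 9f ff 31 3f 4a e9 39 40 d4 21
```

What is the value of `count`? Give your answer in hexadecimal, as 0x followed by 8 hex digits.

0xD12F1063

`count` is the first field, at byte offset 0, occupying 4 bytes.
Bytes at offsets 0..3: 63 10 2F D1.
Little-endian stores the least-significant byte at the lowest address.
Reassemble most-significant byte first: D1 2F 10 63 → 0xD12F1063.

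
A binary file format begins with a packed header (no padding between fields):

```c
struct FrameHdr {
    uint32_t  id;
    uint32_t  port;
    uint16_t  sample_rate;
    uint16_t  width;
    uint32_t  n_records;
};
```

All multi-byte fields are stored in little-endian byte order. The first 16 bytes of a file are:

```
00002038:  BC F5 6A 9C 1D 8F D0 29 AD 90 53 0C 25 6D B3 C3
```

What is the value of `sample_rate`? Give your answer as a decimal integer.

`sample_rate` follows `id` (4 B), `port` (4 B), so it starts at offset 4 + 4 = 8 and occupies 2 bytes.
Bytes at offsets 8..9: AD 90.
Little-endian: lowest address holds the least-significant byte.
Reassemble most-significant byte first: 90 AD → 0x90AD.
0x90AD = 37037.

37037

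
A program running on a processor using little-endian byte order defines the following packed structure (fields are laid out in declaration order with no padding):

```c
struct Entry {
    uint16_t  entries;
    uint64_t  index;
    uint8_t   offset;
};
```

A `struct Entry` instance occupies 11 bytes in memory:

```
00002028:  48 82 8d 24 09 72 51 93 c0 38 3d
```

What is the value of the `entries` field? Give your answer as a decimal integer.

`entries` is the first field, at byte offset 0, occupying 2 bytes.
Bytes at offsets 0..1: 48 82.
In little-endian order the low byte comes first in memory.
Reassemble most-significant byte first: 82 48 → 0x8248.
0x8248 = 33352.

33352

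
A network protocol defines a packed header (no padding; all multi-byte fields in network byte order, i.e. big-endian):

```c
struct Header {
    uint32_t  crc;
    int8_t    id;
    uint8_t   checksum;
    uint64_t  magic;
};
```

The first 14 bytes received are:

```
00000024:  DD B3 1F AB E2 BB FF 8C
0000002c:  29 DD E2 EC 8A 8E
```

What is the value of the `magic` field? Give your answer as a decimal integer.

`magic` follows `crc` (4 B), `id` (1 B), `checksum` (1 B), so it starts at offset 4 + 1 + 1 = 6 and occupies 8 bytes.
Bytes at offsets 6..13: FF 8C 29 DD E2 EC 8A 8E.
Big-endian stores the most-significant byte at the lowest address.
The bytes are already most-significant first: 0xFF8C29DDE2EC8A8E.
0xFF8C29DDE2EC8A8E = 18414139009382779534.

18414139009382779534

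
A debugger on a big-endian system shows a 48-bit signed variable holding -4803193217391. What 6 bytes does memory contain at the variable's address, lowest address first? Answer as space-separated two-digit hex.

Two's complement of -4803193217391 in 48 bits: 4803193217391 = 0x045E54A0216F; invert → 0xFBA1AB5FDE90; add 1 → 0xFBA1AB5FDE91.
Split into bytes (most-significant first): FB A1 AB 5F DE 91.
In big-endian order the high byte comes first in memory.
So the memory order matches the most-significant-first order: FB A1 AB 5F DE 91.

FB A1 AB 5F DE 91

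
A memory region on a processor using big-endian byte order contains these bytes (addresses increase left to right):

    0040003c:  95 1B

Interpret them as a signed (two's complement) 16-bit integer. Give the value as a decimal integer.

Big-endian stores the most-significant byte at the lowest address.
The bytes are already most-significant first: 0x951B.
Top bit is set, so as a signed 16-bit value this is 0x951B − 2^16 = -27365.

-27365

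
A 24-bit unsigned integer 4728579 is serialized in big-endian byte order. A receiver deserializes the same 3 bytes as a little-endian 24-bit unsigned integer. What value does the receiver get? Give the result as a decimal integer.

4728579 in 24-bit hexadecimal is 0x482703.
Stored big-endian, the bytes at ascending addresses are 48 27 03.
Read back as little-endian, the first byte is least significant, giving 0x032748.
0x032748 = 206664.

206664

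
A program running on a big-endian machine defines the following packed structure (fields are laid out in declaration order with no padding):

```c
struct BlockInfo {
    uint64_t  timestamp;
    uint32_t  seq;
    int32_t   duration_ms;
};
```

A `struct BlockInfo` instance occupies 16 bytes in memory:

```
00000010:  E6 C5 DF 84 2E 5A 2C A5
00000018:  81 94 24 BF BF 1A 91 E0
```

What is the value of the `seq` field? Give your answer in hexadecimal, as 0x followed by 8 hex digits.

`seq` follows `timestamp` (8 bytes), so it starts at byte offset 8 and occupies 4 bytes.
Bytes at offsets 8..11: 81 94 24 BF.
Big-endian stores the most-significant byte at the lowest address.
The bytes are already most-significant first: 0x819424BF.

0x819424BF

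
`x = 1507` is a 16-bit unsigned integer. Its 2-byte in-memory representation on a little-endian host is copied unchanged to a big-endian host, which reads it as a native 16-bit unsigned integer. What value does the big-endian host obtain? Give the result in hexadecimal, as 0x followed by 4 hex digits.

1507 in 16-bit hexadecimal is 0x05E3.
Stored little-endian, the bytes at ascending addresses are E3 05.
Read back as big-endian, the last byte is least significant, giving 0xE305.

0xE305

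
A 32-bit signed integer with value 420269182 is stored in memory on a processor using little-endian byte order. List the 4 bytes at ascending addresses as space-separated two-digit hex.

7E CC 0C 19

420269182 in hexadecimal, padded to 32 bits, is 0x190CCC7E.
Split into bytes (most-significant first): 19 0C CC 7E.
In little-endian order the low byte comes first in memory.
So at ascending addresses the bytes are 7E CC 0C 19.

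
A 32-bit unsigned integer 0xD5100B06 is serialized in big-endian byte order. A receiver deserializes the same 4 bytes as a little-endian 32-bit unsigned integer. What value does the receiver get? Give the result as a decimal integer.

101388501

Stored big-endian, the bytes at ascending addresses are D5 10 0B 06.
Read back as little-endian, the first byte is least significant, giving 0x060B10D5.
0x060B10D5 = 101388501.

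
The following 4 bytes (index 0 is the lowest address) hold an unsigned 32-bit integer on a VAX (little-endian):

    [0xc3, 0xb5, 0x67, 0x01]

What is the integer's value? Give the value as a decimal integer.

Little-endian stores the least-significant byte at the lowest address.
Reassemble most-significant byte first: 01 67 B5 C3 → 0x0167B5C3.
0x0167B5C3 = 23573955.

23573955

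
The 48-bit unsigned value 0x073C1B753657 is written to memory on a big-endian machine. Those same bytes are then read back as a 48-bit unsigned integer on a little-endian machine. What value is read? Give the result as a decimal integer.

95891404569607

Stored big-endian, the bytes at ascending addresses are 07 3C 1B 75 36 57.
Read back as little-endian, the first byte is least significant, giving 0x5736751B3C07.
0x5736751B3C07 = 95891404569607.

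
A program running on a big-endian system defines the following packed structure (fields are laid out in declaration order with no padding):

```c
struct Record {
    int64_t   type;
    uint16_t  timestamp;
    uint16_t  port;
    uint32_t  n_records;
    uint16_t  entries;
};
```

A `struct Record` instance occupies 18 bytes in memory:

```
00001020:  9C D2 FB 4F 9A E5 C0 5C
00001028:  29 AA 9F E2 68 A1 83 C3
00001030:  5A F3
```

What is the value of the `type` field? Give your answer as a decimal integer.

-7146373339363819428

`type` is the first field, at byte offset 0, occupying 8 bytes.
Bytes at offsets 0..7: 9C D2 FB 4F 9A E5 C0 5C.
Big-endian: lowest address holds the most-significant byte.
The bytes are already most-significant first: 0x9CD2FB4F9AE5C05C.
Top bit is set, so as a signed 64-bit value this is 0x9CD2FB4F9AE5C05C − 2^64 = -7146373339363819428.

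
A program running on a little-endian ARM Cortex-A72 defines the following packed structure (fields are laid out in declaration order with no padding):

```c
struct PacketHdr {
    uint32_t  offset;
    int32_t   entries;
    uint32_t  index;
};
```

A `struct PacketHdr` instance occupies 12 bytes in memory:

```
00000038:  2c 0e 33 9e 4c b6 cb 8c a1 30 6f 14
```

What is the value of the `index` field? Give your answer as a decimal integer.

`index` follows `offset` (4 B), `entries` (4 B), so it starts at offset 4 + 4 = 8 and occupies 4 bytes.
Bytes at offsets 8..11: A1 30 6F 14.
In little-endian order the low byte comes first in memory.
Reassemble most-significant byte first: 14 6F 30 A1 → 0x146F30A1.
0x146F30A1 = 342831265.

342831265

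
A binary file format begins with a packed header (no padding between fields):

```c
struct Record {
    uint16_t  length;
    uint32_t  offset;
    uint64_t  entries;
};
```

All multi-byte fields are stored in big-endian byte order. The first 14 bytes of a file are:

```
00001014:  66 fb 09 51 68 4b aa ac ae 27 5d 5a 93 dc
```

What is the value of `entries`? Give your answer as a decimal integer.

`entries` follows `length` (2 B), `offset` (4 B), so it starts at offset 2 + 4 = 6 and occupies 8 bytes.
Bytes at offsets 6..13: AA AC AE 27 5D 5A 93 DC.
Big-endian: lowest address holds the most-significant byte.
The bytes are already most-significant first: 0xAAACAE275D5A93DC.
0xAAACAE275D5A93DC = 12298396166535156700.

12298396166535156700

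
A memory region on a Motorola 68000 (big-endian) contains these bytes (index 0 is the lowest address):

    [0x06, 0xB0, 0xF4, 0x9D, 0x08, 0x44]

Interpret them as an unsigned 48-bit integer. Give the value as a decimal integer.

Big-endian stores the most-significant byte at the lowest address.
The bytes are already most-significant first: 0x06B0F49D0844.
0x06B0F49D0844 = 7357087942724.

7357087942724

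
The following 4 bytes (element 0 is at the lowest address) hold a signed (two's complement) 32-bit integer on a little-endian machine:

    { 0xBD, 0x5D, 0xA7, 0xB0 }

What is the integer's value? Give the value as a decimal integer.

-1331208771

Little-endian: lowest address holds the least-significant byte.
Reassemble most-significant byte first: B0 A7 5D BD → 0xB0A75DBD.
Top bit is set, so as a signed 32-bit value this is 0xB0A75DBD − 2^32 = -1331208771.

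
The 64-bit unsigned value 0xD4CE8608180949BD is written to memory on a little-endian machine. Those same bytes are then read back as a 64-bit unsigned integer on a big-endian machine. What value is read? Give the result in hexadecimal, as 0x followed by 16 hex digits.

0xBD4909180886CED4

Stored little-endian, the bytes at ascending addresses are BD 49 09 18 08 86 CE D4.
Read back as big-endian, the last byte is least significant, giving 0xBD4909180886CED4.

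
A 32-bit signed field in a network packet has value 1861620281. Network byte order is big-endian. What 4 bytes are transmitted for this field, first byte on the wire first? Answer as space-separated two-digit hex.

1861620281 in hexadecimal, padded to 32 bits, is 0x6EF61239.
Split into bytes (most-significant first): 6E F6 12 39.
Big-endian: lowest address holds the most-significant byte.
So the memory order matches the most-significant-first order: 6E F6 12 39.

6E F6 12 39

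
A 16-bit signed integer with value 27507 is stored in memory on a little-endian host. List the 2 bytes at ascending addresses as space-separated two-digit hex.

27507 in hexadecimal, padded to 16 bits, is 0x6B73.
Split into bytes (most-significant first): 6B 73.
In little-endian order the low byte comes first in memory.
So at ascending addresses the bytes are 73 6B.

73 6B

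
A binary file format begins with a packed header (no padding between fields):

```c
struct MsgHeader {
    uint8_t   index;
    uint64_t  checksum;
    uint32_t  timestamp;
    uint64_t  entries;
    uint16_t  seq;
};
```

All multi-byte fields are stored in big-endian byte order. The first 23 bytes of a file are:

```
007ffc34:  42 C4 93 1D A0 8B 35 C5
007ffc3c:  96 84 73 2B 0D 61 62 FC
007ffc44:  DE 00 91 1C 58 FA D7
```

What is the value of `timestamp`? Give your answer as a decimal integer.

`timestamp` follows `index` (1 B), `checksum` (8 B), so it starts at offset 1 + 8 = 9 and occupies 4 bytes.
Bytes at offsets 9..12: 84 73 2B 0D.
In big-endian order the high byte comes first in memory.
The bytes are already most-significant first: 0x84732B0D.
0x84732B0D = 2222140173.

2222140173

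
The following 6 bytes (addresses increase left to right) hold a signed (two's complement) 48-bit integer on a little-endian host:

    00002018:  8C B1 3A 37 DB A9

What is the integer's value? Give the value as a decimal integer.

In little-endian order the low byte comes first in memory.
Reassemble most-significant byte first: A9 DB 37 3A B1 8C → 0xA9DB373AB18C.
Top bit is set, so as a signed 48-bit value this is 0xA9DB373AB18C − 2^48 = -94715987185268.

-94715987185268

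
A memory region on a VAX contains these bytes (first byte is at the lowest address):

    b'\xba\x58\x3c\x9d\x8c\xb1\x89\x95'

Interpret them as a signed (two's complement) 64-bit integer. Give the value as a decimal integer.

-7671405272757413702

In little-endian order the low byte comes first in memory.
Reassemble most-significant byte first: 95 89 B1 8C 9D 3C 58 BA → 0x9589B18C9D3C58BA.
Top bit is set, so as a signed 64-bit value this is 0x9589B18C9D3C58BA − 2^64 = -7671405272757413702.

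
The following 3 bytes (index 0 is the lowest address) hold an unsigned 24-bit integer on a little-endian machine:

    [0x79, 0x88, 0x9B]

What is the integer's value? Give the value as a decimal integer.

Little-endian stores the least-significant byte at the lowest address.
Reassemble most-significant byte first: 9B 88 79 → 0x9B8879.
0x9B8879 = 10193017.

10193017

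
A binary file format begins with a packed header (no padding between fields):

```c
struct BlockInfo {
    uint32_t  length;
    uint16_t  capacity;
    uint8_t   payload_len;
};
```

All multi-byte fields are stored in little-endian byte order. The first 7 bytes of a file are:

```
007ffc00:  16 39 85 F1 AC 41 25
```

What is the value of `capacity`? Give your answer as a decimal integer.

`capacity` follows `length` (4 bytes), so it starts at byte offset 4 and occupies 2 bytes.
Bytes at offsets 4..5: AC 41.
Little-endian stores the least-significant byte at the lowest address.
Reassemble most-significant byte first: 41 AC → 0x41AC.
0x41AC = 16812.

16812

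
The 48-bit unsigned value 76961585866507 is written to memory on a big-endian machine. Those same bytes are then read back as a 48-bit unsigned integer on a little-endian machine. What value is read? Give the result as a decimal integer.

76961585866507 in 48-bit hexadecimal is 0x45FF03FCA70B.
Stored big-endian, the bytes at ascending addresses are 45 FF 03 FC A7 0B.
Read back as little-endian, the first byte is least significant, giving 0x0BA7FC03FF45.
0x0BA7FC03FF45 = 12816115564357.

12816115564357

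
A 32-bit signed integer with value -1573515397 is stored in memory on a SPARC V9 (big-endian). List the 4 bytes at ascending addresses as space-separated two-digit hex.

Two's complement of -1573515397 in 32 bits: 1573515397 = 0x5DC9F085; invert → 0xA2360F7A; add 1 → 0xA2360F7B.
Split into bytes (most-significant first): A2 36 0F 7B.
Big-endian stores the most-significant byte at the lowest address.
So the memory order matches the most-significant-first order: A2 36 0F 7B.

A2 36 0F 7B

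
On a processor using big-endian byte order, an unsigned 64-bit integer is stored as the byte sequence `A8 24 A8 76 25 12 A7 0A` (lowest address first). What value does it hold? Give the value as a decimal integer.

12115994122915063562

In big-endian order the high byte comes first in memory.
The bytes are already most-significant first: 0xA824A8762512A70A.
0xA824A8762512A70A = 12115994122915063562.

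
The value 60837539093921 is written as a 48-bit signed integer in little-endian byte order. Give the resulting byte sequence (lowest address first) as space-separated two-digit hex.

A1 1D E8 D7 54 37

60837539093921 in hexadecimal, padded to 48 bits, is 0x3754D7E81DA1.
Split into bytes (most-significant first): 37 54 D7 E8 1D A1.
In little-endian order the low byte comes first in memory.
So at ascending addresses the bytes are A1 1D E8 D7 54 37.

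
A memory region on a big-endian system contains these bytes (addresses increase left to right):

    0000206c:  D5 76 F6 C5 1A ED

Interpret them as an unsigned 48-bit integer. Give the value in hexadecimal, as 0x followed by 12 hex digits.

0xD576F6C51AED

In big-endian order the high byte comes first in memory.
The bytes are already most-significant first: 0xD576F6C51AED.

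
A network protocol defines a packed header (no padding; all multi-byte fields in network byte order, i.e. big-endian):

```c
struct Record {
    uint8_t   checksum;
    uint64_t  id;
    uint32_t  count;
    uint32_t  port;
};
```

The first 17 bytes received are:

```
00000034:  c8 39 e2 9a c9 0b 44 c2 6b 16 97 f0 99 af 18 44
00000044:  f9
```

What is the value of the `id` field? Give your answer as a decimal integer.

`id` follows `checksum` (1 byte), so it starts at byte offset 1 and occupies 8 bytes.
Bytes at offsets 1..8: 39 E2 9A C9 0B 44 C2 6B.
Big-endian stores the most-significant byte at the lowest address.
The bytes are already most-significant first: 0x39E29AC90B44C26B.
0x39E29AC90B44C26B = 4171066393166660203.

4171066393166660203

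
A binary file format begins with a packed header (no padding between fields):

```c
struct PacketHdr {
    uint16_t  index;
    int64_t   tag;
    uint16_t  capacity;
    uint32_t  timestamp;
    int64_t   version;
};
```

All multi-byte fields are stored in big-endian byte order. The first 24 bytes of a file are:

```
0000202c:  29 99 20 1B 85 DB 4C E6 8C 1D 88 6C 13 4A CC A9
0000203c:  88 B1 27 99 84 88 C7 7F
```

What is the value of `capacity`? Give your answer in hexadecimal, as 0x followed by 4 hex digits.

`capacity` follows `index` (2 B), `tag` (8 B), so it starts at offset 2 + 8 = 10 and occupies 2 bytes.
Bytes at offsets 10..11: 88 6C.
In big-endian order the high byte comes first in memory.
The bytes are already most-significant first: 0x886C.

0x886C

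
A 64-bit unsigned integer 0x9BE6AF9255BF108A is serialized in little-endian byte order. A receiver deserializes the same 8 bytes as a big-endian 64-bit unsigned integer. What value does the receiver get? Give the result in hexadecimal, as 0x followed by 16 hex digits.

Stored little-endian, the bytes at ascending addresses are 8A 10 BF 55 92 AF E6 9B.
Read back as big-endian, the last byte is least significant, giving 0x8A10BF5592AFE69B.

0x8A10BF5592AFE69B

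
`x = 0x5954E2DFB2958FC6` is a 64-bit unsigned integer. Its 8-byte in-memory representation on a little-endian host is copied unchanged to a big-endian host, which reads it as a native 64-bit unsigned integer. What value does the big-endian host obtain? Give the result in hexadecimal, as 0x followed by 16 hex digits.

Stored little-endian, the bytes at ascending addresses are C6 8F 95 B2 DF E2 54 59.
Read back as big-endian, the last byte is least significant, giving 0xC68F95B2DFE25459.

0xC68F95B2DFE25459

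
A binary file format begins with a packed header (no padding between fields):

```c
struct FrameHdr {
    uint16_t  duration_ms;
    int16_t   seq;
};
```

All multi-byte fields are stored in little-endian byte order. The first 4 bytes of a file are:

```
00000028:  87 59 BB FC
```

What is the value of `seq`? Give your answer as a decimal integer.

`seq` follows `duration_ms` (2 bytes), so it starts at byte offset 2 and occupies 2 bytes.
Bytes at offsets 2..3: BB FC.
Little-endian: lowest address holds the least-significant byte.
Reassemble most-significant byte first: FC BB → 0xFCBB.
Top bit is set, so as a signed 16-bit value this is 0xFCBB − 2^16 = -837.

-837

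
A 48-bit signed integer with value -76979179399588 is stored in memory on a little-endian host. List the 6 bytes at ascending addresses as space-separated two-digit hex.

5C 56 5B E3 FC B9

Two's complement of -76979179399588 in 48 bits: 76979179399588 = 0x46031CA4A9A4; invert → 0xB9FCE35B565B; add 1 → 0xB9FCE35B565C.
Split into bytes (most-significant first): B9 FC E3 5B 56 5C.
Little-endian stores the least-significant byte at the lowest address.
So at ascending addresses the bytes are 5C 56 5B E3 FC B9.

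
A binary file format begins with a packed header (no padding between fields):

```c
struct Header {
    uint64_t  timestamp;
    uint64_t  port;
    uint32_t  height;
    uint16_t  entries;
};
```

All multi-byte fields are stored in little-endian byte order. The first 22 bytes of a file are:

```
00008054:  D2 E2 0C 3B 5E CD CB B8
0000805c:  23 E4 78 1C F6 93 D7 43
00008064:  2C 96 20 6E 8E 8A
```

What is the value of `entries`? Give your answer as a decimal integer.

`entries` follows `timestamp` (8 B), `port` (8 B), `height` (4 B), so it starts at offset 8 + 8 + 4 = 20 and occupies 2 bytes.
Bytes at offsets 20..21: 8E 8A.
In little-endian order the low byte comes first in memory.
Reassemble most-significant byte first: 8A 8E → 0x8A8E.
0x8A8E = 35470.

35470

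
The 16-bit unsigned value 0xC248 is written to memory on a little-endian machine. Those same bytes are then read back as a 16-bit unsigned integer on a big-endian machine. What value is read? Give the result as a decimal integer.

18626

Stored little-endian, the bytes at ascending addresses are 48 C2.
Read back as big-endian, the last byte is least significant, giving 0x48C2.
0x48C2 = 18626.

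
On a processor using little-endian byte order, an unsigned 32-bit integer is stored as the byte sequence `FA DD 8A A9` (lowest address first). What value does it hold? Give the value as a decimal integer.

Little-endian: lowest address holds the least-significant byte.
Reassemble most-significant byte first: A9 8A DD FA → 0xA98ADDFA.
0xA98ADDFA = 2844450298.

2844450298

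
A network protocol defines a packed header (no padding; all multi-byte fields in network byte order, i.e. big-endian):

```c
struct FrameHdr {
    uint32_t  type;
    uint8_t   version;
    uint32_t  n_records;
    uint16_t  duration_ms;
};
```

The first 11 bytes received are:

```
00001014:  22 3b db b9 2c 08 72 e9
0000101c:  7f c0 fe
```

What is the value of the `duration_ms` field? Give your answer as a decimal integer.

49406

`duration_ms` follows `type` (4 B), `version` (1 B), `n_records` (4 B), so it starts at offset 4 + 1 + 4 = 9 and occupies 2 bytes.
Bytes at offsets 9..10: C0 FE.
Big-endian stores the most-significant byte at the lowest address.
The bytes are already most-significant first: 0xC0FE.
0xC0FE = 49406.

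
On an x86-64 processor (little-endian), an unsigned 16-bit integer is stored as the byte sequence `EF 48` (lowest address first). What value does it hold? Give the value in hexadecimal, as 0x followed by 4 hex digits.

0x48EF

Little-endian: lowest address holds the least-significant byte.
Reassemble most-significant byte first: 48 EF → 0x48EF.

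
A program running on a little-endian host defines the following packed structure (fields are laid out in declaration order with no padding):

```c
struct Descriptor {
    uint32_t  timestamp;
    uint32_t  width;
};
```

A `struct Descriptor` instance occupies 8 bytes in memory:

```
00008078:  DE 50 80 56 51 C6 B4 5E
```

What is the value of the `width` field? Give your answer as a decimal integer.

1588905553

`width` follows `timestamp` (4 bytes), so it starts at byte offset 4 and occupies 4 bytes.
Bytes at offsets 4..7: 51 C6 B4 5E.
Little-endian stores the least-significant byte at the lowest address.
Reassemble most-significant byte first: 5E B4 C6 51 → 0x5EB4C651.
0x5EB4C651 = 1588905553.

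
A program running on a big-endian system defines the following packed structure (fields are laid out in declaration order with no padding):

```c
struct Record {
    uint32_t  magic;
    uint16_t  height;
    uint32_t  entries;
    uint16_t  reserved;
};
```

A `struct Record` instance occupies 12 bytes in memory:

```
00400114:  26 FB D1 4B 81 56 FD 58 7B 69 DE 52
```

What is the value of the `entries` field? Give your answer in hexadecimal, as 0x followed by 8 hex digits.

`entries` follows `magic` (4 B), `height` (2 B), so it starts at offset 4 + 2 = 6 and occupies 4 bytes.
Bytes at offsets 6..9: FD 58 7B 69.
Big-endian stores the most-significant byte at the lowest address.
The bytes are already most-significant first: 0xFD587B69.

0xFD587B69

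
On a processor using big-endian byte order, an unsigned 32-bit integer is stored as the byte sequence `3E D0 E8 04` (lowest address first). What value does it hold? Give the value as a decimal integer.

Big-endian: lowest address holds the most-significant byte.
The bytes are already most-significant first: 0x3ED0E804.
0x3ED0E804 = 1053878276.

1053878276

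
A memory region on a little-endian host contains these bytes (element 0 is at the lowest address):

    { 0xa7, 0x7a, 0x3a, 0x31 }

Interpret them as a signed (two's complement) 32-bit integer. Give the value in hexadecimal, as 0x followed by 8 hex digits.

Little-endian stores the least-significant byte at the lowest address.
Reassemble most-significant byte first: 31 3A 7A A7 → 0x313A7AA7.

0x313A7AA7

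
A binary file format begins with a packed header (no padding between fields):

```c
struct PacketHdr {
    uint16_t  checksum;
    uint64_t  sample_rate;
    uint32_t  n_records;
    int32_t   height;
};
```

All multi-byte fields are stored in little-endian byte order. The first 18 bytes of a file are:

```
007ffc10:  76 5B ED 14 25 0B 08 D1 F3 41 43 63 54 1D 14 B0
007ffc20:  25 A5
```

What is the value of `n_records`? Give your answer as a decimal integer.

`n_records` follows `checksum` (2 B), `sample_rate` (8 B), so it starts at offset 2 + 8 = 10 and occupies 4 bytes.
Bytes at offsets 10..13: 43 63 54 1D.
Little-endian stores the least-significant byte at the lowest address.
Reassemble most-significant byte first: 1D 54 63 43 → 0x1D546343.
0x1D546343 = 492069699.

492069699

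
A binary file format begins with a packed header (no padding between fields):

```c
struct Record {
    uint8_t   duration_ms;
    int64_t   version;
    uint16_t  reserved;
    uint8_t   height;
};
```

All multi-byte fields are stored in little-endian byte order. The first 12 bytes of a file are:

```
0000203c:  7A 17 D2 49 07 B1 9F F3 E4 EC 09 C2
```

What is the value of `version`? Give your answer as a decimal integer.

`version` follows `duration_ms` (1 byte), so it starts at byte offset 1 and occupies 8 bytes.
Bytes at offsets 1..8: 17 D2 49 07 B1 9F F3 E4.
Little-endian: lowest address holds the least-significant byte.
Reassemble most-significant byte first: E4 F3 9F B1 07 49 D2 17 → 0xE4F39FB10749D217.
Top bit is set, so as a signed 64-bit value this is 0xE4F39FB10749D217 − 2^64 = -1949038631040986601.

-1949038631040986601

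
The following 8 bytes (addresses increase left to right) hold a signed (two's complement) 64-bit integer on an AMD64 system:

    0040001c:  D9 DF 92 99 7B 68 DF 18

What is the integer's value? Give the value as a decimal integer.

1792266056783552473

In little-endian order the low byte comes first in memory.
Reassemble most-significant byte first: 18 DF 68 7B 99 92 DF D9 → 0x18DF687B9992DFD9.
0x18DF687B9992DFD9 = 1792266056783552473.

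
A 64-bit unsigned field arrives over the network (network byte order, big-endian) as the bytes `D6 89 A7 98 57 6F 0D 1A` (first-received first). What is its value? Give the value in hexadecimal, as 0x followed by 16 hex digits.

Big-endian: lowest address holds the most-significant byte.
The bytes are already most-significant first: 0xD689A798576F0D1A.

0xD689A798576F0D1A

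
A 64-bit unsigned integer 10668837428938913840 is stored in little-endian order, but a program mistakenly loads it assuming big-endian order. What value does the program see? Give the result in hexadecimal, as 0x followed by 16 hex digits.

0x30B84B9E1D530F94

10668837428938913840 in 64-bit hexadecimal is 0x940F531D9E4BB830.
Stored little-endian, the bytes at ascending addresses are 30 B8 4B 9E 1D 53 0F 94.
Read back as big-endian, the last byte is least significant, giving 0x30B84B9E1D530F94.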